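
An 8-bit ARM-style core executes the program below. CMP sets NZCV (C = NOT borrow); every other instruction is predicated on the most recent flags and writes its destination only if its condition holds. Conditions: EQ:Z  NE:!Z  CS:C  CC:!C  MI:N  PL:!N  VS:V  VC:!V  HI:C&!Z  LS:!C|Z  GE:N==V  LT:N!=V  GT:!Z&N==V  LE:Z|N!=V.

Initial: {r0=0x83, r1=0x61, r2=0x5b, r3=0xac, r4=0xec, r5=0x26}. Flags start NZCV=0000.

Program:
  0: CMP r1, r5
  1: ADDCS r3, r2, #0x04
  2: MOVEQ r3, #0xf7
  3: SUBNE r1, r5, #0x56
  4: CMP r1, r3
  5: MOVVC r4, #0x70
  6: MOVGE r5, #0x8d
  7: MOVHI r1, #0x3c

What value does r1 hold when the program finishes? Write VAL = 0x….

VAL = 0x3c

0: ✓ CMP  NZCV=0010
1: ✓ ADDCS  r3←0x5f
2: · MOVEQ
3: ✓ SUBNE  r1←0xd0
4: ✓ CMP  NZCV=0011
5: · MOVVC
6: · MOVGE
7: ✓ MOVHI  r1←0x3c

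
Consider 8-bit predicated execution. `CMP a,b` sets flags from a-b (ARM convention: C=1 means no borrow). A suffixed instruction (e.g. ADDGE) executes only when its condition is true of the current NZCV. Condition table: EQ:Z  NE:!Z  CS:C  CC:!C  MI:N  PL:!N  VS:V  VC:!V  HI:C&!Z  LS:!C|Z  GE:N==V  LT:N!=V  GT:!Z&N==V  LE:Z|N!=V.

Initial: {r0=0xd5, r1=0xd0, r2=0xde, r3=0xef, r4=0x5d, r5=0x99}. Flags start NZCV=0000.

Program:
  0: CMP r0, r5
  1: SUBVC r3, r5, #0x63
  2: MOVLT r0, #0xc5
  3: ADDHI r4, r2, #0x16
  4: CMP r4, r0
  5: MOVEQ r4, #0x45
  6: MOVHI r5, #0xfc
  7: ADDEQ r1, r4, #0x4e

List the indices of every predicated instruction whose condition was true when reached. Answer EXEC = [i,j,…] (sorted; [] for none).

EXEC = [1,3,6]

0: ✓ CMP  NZCV=0010
1: ✓ SUBVC  r3←0x36
2: · MOVLT
3: ✓ ADDHI  r4←0xf4
4: ✓ CMP  NZCV=0010
5: · MOVEQ
6: ✓ MOVHI  r5←0xfc
7: · ADDEQ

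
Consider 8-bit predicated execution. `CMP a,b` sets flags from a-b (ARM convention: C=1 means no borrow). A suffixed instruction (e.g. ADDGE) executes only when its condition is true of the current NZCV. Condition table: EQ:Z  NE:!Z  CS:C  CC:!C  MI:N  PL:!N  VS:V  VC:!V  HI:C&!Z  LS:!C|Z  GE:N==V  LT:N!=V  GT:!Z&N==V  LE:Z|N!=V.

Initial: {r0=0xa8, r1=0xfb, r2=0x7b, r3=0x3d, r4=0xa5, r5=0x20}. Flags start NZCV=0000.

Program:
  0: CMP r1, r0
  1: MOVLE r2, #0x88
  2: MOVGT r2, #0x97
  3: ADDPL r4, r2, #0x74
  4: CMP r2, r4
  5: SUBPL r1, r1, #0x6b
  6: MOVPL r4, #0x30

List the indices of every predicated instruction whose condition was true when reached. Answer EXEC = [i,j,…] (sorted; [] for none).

EXEC = [2,3]

[0] flags=0010 → (cmp)
[1] flags=0010 LE?F → skip
[2] flags=0010 GT?T → r2=0x97
[3] flags=0010 PL?T → r4=0x0b
[4] flags=1010 → (cmp)
[5] flags=1010 PL?F → skip
[6] flags=1010 PL?F → skip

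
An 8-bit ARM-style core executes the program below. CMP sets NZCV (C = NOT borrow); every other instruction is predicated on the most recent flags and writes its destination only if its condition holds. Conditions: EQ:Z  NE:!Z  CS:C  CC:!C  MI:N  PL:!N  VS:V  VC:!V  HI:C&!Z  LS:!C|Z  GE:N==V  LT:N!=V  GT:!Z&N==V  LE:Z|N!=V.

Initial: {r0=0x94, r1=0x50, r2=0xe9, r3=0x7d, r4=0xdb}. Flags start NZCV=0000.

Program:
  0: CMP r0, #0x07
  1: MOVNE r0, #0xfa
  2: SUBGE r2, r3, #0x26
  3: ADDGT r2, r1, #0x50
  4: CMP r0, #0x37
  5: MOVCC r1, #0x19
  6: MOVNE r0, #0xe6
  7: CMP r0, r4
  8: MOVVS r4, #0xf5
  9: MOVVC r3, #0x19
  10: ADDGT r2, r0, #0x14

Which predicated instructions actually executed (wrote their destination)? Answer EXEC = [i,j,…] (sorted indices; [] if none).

EXEC = [1,6,9,10]

0: ✓ CMP  NZCV=1010
1: ✓ MOVNE  r0←0xfa
2: · SUBGE
3: · ADDGT
4: ✓ CMP  NZCV=1010
5: · MOVCC
6: ✓ MOVNE  r0←0xe6
7: ✓ CMP  NZCV=0010
8: · MOVVS
9: ✓ MOVVC  r3←0x19
10: ✓ ADDGT  r2←0xfa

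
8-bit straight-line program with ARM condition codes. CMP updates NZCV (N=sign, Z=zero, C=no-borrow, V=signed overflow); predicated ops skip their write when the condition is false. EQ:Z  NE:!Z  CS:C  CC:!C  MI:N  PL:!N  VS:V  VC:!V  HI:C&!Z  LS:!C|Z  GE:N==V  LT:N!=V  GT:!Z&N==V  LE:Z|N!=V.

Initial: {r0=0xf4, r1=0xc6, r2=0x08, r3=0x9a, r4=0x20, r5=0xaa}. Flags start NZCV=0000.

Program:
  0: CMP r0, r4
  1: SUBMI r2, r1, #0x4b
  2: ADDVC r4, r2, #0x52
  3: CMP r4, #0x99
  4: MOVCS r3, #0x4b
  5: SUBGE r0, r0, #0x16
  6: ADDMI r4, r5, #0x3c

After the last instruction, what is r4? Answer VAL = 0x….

0: ✓ CMP  NZCV=1010
1: ✓ SUBMI  r2←0x7b
2: ✓ ADDVC  r4←0xcd
3: ✓ CMP  NZCV=0010
4: ✓ MOVCS  r3←0x4b
5: ✓ SUBGE  r0←0xde
6: · ADDMI

VAL = 0xcd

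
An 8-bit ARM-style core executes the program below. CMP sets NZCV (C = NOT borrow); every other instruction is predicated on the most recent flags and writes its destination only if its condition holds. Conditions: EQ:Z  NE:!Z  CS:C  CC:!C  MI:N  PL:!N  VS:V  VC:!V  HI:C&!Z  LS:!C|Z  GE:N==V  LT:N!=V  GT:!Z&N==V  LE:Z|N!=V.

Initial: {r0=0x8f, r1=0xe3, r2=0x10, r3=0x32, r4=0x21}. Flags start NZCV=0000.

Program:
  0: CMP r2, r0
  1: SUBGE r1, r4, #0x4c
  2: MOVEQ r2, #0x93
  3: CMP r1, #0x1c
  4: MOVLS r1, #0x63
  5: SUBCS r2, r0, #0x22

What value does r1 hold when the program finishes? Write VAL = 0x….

VAL = 0xd5

0: ✓ CMP  NZCV=1001
1: ✓ SUBGE  r1←0xd5
2: · MOVEQ
3: ✓ CMP  NZCV=1010
4: · MOVLS
5: ✓ SUBCS  r2←0x6d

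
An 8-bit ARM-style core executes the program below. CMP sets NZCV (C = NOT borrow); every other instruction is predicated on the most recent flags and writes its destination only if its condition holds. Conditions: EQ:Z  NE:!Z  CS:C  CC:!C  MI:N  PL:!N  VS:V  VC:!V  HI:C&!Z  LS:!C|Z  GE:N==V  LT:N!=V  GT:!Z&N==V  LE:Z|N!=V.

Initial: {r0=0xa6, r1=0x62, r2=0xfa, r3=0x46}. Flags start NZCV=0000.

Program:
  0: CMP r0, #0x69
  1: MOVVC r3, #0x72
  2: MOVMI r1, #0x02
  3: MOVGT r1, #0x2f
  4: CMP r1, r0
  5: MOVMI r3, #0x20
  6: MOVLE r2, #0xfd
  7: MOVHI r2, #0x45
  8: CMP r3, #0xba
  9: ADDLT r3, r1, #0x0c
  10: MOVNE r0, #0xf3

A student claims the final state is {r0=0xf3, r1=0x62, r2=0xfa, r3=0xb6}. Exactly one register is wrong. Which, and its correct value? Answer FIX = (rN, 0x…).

0: ✓ CMP  NZCV=0011
1: · MOVVC
2: · MOVMI
3: · MOVGT
4: ✓ CMP  NZCV=1001
5: ✓ MOVMI  r3←0x20
6: · MOVLE
7: · MOVHI
8: ✓ CMP  NZCV=0000
9: · ADDLT
10: ✓ MOVNE  r0←0xf3

FIX = (r3, 0x20)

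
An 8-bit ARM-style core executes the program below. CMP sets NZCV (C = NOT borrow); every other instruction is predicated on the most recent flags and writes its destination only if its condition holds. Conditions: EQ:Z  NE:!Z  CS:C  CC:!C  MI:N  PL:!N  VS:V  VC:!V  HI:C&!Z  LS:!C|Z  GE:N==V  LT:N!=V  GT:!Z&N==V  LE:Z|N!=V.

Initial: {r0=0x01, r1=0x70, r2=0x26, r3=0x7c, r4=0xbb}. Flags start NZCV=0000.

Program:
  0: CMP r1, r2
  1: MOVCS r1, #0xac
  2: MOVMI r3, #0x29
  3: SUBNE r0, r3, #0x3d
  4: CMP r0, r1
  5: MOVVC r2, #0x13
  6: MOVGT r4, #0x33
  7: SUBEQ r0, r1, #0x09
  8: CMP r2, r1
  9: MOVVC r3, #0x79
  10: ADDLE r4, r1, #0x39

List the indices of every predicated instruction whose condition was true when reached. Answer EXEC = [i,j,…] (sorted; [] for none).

[0] flags=0010 → (cmp)
[1] flags=0010 CS?T → r1=0xac
[2] flags=0010 MI?F → skip
[3] flags=0010 NE?T → r0=0x3f
[4] flags=1001 → (cmp)
[5] flags=1001 VC?F → skip
[6] flags=1001 GT?T → r4=0x33
[7] flags=1001 EQ?F → skip
[8] flags=0000 → (cmp)
[9] flags=0000 VC?T → r3=0x79
[10] flags=0000 LE?F → skip

EXEC = [1,3,6,9]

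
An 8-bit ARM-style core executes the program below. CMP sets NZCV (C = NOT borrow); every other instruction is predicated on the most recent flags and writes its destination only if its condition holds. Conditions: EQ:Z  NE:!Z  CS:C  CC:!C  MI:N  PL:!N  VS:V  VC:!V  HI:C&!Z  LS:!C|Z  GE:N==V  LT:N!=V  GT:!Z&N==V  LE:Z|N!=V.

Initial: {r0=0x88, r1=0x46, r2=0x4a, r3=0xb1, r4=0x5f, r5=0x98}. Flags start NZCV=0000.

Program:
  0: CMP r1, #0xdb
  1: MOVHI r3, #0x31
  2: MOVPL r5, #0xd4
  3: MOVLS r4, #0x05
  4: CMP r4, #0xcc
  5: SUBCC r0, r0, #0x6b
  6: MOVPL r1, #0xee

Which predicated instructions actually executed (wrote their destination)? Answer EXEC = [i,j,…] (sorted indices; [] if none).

[0] flags=0000 → (cmp)
[1] flags=0000 HI?F → skip
[2] flags=0000 PL?T → r5=0xd4
[3] flags=0000 LS?T → r4=0x05
[4] flags=0000 → (cmp)
[5] flags=0000 CC?T → r0=0x1d
[6] flags=0000 PL?T → r1=0xee

EXEC = [2,3,5,6]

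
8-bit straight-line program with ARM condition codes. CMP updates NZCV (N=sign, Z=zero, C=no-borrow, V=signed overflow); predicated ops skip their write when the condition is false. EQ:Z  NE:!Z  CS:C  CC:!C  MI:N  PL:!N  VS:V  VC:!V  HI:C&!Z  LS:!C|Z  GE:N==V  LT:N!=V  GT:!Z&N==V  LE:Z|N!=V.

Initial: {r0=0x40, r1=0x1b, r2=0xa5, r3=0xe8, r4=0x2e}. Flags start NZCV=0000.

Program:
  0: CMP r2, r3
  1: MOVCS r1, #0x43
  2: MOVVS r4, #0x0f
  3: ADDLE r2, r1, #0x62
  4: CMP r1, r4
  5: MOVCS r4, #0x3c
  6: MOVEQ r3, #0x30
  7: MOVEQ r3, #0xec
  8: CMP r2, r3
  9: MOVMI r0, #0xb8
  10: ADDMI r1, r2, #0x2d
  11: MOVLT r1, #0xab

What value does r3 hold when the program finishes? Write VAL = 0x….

VAL = 0xe8

[0] flags=1000 → (cmp)
[1] flags=1000 CS?F → skip
[2] flags=1000 VS?F → skip
[3] flags=1000 LE?T → r2=0x7d
[4] flags=1000 → (cmp)
[5] flags=1000 CS?F → skip
[6] flags=1000 EQ?F → skip
[7] flags=1000 EQ?F → skip
[8] flags=1001 → (cmp)
[9] flags=1001 MI?T → r0=0xb8
[10] flags=1001 MI?T → r1=0xaa
[11] flags=1001 LT?F → skip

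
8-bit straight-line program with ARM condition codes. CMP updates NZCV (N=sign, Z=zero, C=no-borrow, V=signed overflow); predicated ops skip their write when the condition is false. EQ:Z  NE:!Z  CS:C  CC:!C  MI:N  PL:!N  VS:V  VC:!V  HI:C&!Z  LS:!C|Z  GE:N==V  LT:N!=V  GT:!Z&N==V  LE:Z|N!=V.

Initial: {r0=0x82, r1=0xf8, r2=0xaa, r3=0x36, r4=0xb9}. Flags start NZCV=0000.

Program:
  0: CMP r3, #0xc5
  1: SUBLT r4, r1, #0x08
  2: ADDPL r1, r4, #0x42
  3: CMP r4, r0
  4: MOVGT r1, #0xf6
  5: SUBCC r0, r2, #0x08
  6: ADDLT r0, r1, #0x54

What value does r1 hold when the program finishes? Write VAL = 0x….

VAL = 0xf6

[0] flags=0000 → (cmp)
[1] flags=0000 LT?F → skip
[2] flags=0000 PL?T → r1=0xfb
[3] flags=0010 → (cmp)
[4] flags=0010 GT?T → r1=0xf6
[5] flags=0010 CC?F → skip
[6] flags=0010 LT?F → skip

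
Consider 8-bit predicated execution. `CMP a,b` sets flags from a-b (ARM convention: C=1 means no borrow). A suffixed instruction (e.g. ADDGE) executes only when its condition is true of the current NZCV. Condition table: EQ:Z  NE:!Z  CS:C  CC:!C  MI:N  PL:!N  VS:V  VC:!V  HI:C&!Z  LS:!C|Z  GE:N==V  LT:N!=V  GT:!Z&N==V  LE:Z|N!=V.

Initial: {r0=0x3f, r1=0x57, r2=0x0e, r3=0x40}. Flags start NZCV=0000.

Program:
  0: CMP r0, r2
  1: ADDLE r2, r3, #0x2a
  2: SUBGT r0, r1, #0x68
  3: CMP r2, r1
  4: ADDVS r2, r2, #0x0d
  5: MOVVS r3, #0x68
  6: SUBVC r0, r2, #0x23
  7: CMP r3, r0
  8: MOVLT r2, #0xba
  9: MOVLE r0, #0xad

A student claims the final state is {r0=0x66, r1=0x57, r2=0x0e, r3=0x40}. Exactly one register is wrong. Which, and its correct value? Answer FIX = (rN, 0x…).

FIX = (r0, 0xeb)

0: ✓ CMP  NZCV=0010
1: · ADDLE
2: ✓ SUBGT  r0←0xef
3: ✓ CMP  NZCV=1000
4: · ADDVS
5: · MOVVS
6: ✓ SUBVC  r0←0xeb
7: ✓ CMP  NZCV=0000
8: · MOVLT
9: · MOVLE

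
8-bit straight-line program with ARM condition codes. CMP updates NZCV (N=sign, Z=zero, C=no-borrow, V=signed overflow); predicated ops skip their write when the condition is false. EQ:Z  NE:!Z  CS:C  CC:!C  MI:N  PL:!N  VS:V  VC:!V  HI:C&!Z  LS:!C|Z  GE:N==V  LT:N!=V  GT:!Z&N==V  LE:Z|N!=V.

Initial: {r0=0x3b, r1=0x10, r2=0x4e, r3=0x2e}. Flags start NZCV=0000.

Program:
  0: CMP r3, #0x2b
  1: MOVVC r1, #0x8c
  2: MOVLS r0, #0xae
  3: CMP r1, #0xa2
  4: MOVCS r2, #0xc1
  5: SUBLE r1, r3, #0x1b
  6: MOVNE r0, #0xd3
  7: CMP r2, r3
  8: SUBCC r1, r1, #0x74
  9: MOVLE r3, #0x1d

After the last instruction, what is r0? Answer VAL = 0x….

0: ✓ CMP  NZCV=0010
1: ✓ MOVVC  r1←0x8c
2: · MOVLS
3: ✓ CMP  NZCV=1000
4: · MOVCS
5: ✓ SUBLE  r1←0x13
6: ✓ MOVNE  r0←0xd3
7: ✓ CMP  NZCV=0010
8: · SUBCC
9: · MOVLE

VAL = 0xd3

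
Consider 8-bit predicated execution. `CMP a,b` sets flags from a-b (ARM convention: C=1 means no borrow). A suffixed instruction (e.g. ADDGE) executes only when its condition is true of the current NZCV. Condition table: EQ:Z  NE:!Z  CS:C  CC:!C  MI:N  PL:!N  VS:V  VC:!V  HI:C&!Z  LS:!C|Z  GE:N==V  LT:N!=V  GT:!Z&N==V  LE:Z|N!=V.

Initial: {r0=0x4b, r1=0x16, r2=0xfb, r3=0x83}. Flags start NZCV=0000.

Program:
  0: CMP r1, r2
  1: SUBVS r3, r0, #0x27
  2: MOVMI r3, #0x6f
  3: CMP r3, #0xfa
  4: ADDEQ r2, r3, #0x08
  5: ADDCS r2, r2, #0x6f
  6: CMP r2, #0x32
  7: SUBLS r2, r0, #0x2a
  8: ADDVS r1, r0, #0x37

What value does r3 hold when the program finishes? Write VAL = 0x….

[0] flags=0000 → (cmp)
[1] flags=0000 VS?F → skip
[2] flags=0000 MI?F → skip
[3] flags=1000 → (cmp)
[4] flags=1000 EQ?F → skip
[5] flags=1000 CS?F → skip
[6] flags=1010 → (cmp)
[7] flags=1010 LS?F → skip
[8] flags=1010 VS?F → skip

VAL = 0x83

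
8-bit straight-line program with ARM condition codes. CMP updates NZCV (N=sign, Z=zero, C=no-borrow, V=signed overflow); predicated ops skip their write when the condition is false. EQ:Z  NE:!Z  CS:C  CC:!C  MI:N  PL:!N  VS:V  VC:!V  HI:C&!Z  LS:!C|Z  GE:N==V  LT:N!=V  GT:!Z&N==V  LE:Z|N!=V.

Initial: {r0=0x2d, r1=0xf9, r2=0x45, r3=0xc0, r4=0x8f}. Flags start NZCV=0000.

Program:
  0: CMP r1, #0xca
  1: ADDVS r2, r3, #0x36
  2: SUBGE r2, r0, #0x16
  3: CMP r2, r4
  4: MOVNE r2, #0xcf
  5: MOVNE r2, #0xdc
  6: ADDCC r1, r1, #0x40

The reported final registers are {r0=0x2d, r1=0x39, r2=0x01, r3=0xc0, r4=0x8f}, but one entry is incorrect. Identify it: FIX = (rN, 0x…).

FIX = (r2, 0xdc)

[0] flags=0010 → (cmp)
[1] flags=0010 VS?F → skip
[2] flags=0010 GE?T → r2=0x17
[3] flags=1001 → (cmp)
[4] flags=1001 NE?T → r2=0xcf
[5] flags=1001 NE?T → r2=0xdc
[6] flags=1001 CC?T → r1=0x39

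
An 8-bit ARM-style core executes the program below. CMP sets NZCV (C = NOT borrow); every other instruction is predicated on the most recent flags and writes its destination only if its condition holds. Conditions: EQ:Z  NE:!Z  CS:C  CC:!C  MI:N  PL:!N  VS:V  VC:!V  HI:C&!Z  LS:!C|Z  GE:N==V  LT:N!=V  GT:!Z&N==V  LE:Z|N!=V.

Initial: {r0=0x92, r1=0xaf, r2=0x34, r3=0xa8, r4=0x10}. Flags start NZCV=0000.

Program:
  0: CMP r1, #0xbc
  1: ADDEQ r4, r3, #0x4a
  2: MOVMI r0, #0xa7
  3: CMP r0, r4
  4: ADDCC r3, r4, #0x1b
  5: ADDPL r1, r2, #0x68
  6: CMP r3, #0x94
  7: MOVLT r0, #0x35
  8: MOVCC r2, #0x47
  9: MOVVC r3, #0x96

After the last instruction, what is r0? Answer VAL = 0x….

VAL = 0xa7

0: ✓ CMP  NZCV=1000
1: · ADDEQ
2: ✓ MOVMI  r0←0xa7
3: ✓ CMP  NZCV=1010
4: · ADDCC
5: · ADDPL
6: ✓ CMP  NZCV=0010
7: · MOVLT
8: · MOVCC
9: ✓ MOVVC  r3←0x96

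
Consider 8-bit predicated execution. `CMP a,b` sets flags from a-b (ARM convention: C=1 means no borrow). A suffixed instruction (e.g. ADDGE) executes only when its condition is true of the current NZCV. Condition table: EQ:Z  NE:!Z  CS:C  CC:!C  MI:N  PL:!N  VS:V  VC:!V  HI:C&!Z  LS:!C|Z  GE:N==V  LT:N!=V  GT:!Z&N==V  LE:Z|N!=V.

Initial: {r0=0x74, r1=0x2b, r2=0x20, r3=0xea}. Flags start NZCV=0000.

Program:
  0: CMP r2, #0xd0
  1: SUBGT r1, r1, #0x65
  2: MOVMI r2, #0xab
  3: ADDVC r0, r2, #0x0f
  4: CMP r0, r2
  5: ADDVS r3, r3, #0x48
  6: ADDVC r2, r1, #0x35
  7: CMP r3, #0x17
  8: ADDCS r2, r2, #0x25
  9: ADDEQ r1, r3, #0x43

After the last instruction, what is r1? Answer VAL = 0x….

VAL = 0xc6

[0] flags=0000 → (cmp)
[1] flags=0000 GT?T → r1=0xc6
[2] flags=0000 MI?F → skip
[3] flags=0000 VC?T → r0=0x2f
[4] flags=0010 → (cmp)
[5] flags=0010 VS?F → skip
[6] flags=0010 VC?T → r2=0xfb
[7] flags=1010 → (cmp)
[8] flags=1010 CS?T → r2=0x20
[9] flags=1010 EQ?F → skip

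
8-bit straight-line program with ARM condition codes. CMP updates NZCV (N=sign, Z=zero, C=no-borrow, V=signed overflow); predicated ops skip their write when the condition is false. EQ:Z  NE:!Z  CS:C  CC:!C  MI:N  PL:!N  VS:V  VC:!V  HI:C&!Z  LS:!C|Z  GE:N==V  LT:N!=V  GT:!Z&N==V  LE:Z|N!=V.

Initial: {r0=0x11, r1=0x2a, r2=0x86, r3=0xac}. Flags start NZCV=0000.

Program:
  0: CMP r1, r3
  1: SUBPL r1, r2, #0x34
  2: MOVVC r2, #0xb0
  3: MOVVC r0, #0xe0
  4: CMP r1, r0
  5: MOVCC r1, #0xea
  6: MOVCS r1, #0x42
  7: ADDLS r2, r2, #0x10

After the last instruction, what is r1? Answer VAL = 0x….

0: ✓ CMP  NZCV=0000
1: ✓ SUBPL  r1←0x52
2: ✓ MOVVC  r2←0xb0
3: ✓ MOVVC  r0←0xe0
4: ✓ CMP  NZCV=0000
5: ✓ MOVCC  r1←0xea
6: · MOVCS
7: ✓ ADDLS  r2←0xc0

VAL = 0xea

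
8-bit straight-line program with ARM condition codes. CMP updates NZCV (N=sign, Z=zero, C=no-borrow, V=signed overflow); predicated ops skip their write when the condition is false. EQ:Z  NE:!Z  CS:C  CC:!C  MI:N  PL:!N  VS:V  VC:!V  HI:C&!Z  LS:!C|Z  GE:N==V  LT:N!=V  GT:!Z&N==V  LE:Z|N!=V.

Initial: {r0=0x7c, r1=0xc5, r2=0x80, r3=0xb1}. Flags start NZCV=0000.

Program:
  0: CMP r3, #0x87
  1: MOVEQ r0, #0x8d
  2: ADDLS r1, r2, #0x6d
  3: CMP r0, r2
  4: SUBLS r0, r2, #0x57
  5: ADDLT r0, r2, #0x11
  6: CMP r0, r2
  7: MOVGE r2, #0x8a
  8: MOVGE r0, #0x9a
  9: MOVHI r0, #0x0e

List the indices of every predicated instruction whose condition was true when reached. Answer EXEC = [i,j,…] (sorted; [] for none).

[0] flags=0010 → (cmp)
[1] flags=0010 EQ?F → skip
[2] flags=0010 LS?F → skip
[3] flags=1001 → (cmp)
[4] flags=1001 LS?T → r0=0x29
[5] flags=1001 LT?F → skip
[6] flags=1001 → (cmp)
[7] flags=1001 GE?T → r2=0x8a
[8] flags=1001 GE?T → r0=0x9a
[9] flags=1001 HI?F → skip

EXEC = [4,7,8]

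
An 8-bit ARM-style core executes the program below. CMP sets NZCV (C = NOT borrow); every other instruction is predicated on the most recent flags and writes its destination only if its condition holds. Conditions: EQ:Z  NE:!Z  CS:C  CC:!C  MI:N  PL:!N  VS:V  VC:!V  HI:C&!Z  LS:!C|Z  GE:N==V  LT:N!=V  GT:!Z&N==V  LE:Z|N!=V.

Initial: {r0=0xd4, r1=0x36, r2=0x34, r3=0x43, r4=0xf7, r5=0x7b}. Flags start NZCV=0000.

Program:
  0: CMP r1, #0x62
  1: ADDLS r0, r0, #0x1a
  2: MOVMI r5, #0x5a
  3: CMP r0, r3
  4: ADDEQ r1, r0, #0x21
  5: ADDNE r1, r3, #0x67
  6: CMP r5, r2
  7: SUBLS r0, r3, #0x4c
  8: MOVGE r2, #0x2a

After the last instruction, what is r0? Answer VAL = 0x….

0: ✓ CMP  NZCV=1000
1: ✓ ADDLS  r0←0xee
2: ✓ MOVMI  r5←0x5a
3: ✓ CMP  NZCV=1010
4: · ADDEQ
5: ✓ ADDNE  r1←0xaa
6: ✓ CMP  NZCV=0010
7: · SUBLS
8: ✓ MOVGE  r2←0x2a

VAL = 0xee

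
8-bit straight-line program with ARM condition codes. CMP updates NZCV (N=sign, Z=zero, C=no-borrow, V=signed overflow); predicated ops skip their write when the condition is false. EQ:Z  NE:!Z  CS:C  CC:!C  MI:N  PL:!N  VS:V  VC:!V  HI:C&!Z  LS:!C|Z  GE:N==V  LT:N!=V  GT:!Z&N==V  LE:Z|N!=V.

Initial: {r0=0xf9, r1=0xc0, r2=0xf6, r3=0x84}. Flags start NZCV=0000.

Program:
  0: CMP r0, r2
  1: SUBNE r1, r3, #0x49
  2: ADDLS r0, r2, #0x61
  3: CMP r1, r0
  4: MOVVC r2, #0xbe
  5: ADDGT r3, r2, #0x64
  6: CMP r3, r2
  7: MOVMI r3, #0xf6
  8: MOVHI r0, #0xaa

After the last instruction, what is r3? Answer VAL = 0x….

[0] flags=0010 → (cmp)
[1] flags=0010 NE?T → r1=0x3b
[2] flags=0010 LS?F → skip
[3] flags=0000 → (cmp)
[4] flags=0000 VC?T → r2=0xbe
[5] flags=0000 GT?T → r3=0x22
[6] flags=0000 → (cmp)
[7] flags=0000 MI?F → skip
[8] flags=0000 HI?F → skip

VAL = 0x22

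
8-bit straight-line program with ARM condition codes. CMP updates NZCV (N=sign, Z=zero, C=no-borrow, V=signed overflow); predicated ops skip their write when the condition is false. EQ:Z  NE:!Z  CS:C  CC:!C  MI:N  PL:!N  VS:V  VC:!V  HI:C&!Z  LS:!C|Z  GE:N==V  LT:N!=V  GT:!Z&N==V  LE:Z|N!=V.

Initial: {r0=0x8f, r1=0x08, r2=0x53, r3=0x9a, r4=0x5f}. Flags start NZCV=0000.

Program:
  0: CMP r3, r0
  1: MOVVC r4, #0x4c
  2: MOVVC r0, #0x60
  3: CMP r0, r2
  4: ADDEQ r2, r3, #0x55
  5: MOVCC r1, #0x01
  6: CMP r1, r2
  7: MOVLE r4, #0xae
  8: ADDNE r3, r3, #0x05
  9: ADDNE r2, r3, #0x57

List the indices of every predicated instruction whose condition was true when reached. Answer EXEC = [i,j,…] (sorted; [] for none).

EXEC = [1,2,7,8,9]

[0] flags=0010 → (cmp)
[1] flags=0010 VC?T → r4=0x4c
[2] flags=0010 VC?T → r0=0x60
[3] flags=0010 → (cmp)
[4] flags=0010 EQ?F → skip
[5] flags=0010 CC?F → skip
[6] flags=1000 → (cmp)
[7] flags=1000 LE?T → r4=0xae
[8] flags=1000 NE?T → r3=0x9f
[9] flags=1000 NE?T → r2=0xf6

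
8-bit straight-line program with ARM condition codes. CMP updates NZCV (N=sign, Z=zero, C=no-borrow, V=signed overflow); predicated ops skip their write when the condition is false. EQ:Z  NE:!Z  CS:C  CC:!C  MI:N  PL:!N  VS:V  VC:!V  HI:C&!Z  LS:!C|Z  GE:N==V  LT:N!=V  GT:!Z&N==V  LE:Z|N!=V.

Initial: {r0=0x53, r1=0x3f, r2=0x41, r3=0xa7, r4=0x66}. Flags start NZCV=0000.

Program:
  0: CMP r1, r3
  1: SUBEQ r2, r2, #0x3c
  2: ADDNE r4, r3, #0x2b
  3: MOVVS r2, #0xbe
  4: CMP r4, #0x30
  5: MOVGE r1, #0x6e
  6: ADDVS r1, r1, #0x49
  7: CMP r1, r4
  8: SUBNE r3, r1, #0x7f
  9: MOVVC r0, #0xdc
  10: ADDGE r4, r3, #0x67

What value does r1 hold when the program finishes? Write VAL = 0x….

VAL = 0x3f

0: ✓ CMP  NZCV=1001
1: · SUBEQ
2: ✓ ADDNE  r4←0xd2
3: ✓ MOVVS  r2←0xbe
4: ✓ CMP  NZCV=1010
5: · MOVGE
6: · ADDVS
7: ✓ CMP  NZCV=0000
8: ✓ SUBNE  r3←0xc0
9: ✓ MOVVC  r0←0xdc
10: ✓ ADDGE  r4←0x27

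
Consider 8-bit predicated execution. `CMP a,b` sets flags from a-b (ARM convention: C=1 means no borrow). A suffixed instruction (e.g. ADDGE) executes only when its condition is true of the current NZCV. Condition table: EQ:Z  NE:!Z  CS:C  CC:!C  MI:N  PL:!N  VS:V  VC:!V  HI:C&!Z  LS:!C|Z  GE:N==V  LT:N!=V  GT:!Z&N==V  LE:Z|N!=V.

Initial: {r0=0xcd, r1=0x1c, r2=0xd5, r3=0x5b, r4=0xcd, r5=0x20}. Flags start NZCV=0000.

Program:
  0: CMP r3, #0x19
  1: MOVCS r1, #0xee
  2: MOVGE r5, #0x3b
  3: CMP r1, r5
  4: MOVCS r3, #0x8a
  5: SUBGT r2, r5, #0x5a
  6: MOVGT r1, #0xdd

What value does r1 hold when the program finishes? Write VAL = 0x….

[0] flags=0010 → (cmp)
[1] flags=0010 CS?T → r1=0xee
[2] flags=0010 GE?T → r5=0x3b
[3] flags=1010 → (cmp)
[4] flags=1010 CS?T → r3=0x8a
[5] flags=1010 GT?F → skip
[6] flags=1010 GT?F → skip

VAL = 0xee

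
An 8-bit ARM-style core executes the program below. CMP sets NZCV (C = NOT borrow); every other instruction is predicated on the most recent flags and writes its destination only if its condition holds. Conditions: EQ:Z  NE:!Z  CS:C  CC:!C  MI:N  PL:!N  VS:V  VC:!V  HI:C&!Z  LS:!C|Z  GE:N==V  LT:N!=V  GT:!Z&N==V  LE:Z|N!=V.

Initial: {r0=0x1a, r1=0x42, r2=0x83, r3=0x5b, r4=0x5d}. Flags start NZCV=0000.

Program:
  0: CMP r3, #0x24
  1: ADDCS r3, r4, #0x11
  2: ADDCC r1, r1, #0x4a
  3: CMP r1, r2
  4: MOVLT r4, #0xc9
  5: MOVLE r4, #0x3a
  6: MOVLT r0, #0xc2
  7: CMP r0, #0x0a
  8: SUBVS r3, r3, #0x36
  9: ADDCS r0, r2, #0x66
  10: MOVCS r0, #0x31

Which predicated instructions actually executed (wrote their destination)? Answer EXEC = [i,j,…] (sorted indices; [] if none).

[0] flags=0010 → (cmp)
[1] flags=0010 CS?T → r3=0x6e
[2] flags=0010 CC?F → skip
[3] flags=1001 → (cmp)
[4] flags=1001 LT?F → skip
[5] flags=1001 LE?F → skip
[6] flags=1001 LT?F → skip
[7] flags=0010 → (cmp)
[8] flags=0010 VS?F → skip
[9] flags=0010 CS?T → r0=0xe9
[10] flags=0010 CS?T → r0=0x31

EXEC = [1,9,10]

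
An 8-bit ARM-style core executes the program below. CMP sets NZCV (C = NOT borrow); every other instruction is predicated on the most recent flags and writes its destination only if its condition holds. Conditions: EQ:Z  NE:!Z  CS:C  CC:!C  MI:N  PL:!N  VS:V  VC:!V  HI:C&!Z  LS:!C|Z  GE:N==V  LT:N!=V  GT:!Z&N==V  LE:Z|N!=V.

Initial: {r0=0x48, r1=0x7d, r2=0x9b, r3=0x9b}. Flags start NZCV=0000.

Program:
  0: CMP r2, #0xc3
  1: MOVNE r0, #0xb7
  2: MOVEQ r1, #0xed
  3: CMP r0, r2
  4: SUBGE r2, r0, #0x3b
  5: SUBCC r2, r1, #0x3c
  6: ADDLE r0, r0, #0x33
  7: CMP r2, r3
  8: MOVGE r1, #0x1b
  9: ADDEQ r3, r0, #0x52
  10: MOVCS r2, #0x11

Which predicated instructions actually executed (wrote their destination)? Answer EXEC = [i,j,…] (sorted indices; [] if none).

EXEC = [1,4,8]

0: ✓ CMP  NZCV=1000
1: ✓ MOVNE  r0←0xb7
2: · MOVEQ
3: ✓ CMP  NZCV=0010
4: ✓ SUBGE  r2←0x7c
5: · SUBCC
6: · ADDLE
7: ✓ CMP  NZCV=1001
8: ✓ MOVGE  r1←0x1b
9: · ADDEQ
10: · MOVCS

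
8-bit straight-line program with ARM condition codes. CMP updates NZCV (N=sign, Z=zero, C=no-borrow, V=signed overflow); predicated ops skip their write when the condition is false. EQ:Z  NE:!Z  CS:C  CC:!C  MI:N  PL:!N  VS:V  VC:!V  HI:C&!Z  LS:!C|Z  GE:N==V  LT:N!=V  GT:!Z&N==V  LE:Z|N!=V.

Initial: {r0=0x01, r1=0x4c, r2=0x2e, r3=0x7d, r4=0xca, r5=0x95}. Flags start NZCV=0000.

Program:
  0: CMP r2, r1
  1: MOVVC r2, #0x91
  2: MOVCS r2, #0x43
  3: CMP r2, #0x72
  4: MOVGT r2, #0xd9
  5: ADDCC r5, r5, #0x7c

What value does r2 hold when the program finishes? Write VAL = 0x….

VAL = 0x91

[0] flags=1000 → (cmp)
[1] flags=1000 VC?T → r2=0x91
[2] flags=1000 CS?F → skip
[3] flags=0011 → (cmp)
[4] flags=0011 GT?F → skip
[5] flags=0011 CC?F → skip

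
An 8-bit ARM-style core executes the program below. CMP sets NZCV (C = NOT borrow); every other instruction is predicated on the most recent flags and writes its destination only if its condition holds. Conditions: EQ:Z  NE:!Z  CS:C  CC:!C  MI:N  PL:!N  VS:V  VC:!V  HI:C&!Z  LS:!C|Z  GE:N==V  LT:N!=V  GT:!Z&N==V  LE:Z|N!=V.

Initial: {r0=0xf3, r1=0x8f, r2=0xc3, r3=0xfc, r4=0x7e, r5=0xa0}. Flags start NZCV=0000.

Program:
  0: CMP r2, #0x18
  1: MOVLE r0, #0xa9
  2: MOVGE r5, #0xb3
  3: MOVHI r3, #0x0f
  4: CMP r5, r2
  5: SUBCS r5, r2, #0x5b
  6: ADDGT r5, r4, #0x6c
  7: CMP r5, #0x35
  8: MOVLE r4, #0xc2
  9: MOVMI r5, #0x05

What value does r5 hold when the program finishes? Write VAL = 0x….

0: ✓ CMP  NZCV=1010
1: ✓ MOVLE  r0←0xa9
2: · MOVGE
3: ✓ MOVHI  r3←0x0f
4: ✓ CMP  NZCV=1000
5: · SUBCS
6: · ADDGT
7: ✓ CMP  NZCV=0011
8: ✓ MOVLE  r4←0xc2
9: · MOVMI

VAL = 0xa0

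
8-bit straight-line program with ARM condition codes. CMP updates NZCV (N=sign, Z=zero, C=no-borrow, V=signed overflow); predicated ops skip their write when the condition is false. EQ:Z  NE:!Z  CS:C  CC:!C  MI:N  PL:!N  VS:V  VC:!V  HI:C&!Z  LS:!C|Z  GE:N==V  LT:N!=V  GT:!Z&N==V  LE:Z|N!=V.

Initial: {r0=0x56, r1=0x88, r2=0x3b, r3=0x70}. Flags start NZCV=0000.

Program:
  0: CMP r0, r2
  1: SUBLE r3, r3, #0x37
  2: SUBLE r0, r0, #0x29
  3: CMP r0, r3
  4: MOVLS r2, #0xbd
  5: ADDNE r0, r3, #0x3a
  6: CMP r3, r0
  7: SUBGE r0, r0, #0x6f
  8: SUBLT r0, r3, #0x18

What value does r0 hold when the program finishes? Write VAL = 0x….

VAL = 0x3b

0: ✓ CMP  NZCV=0010
1: · SUBLE
2: · SUBLE
3: ✓ CMP  NZCV=1000
4: ✓ MOVLS  r2←0xbd
5: ✓ ADDNE  r0←0xaa
6: ✓ CMP  NZCV=1001
7: ✓ SUBGE  r0←0x3b
8: · SUBLT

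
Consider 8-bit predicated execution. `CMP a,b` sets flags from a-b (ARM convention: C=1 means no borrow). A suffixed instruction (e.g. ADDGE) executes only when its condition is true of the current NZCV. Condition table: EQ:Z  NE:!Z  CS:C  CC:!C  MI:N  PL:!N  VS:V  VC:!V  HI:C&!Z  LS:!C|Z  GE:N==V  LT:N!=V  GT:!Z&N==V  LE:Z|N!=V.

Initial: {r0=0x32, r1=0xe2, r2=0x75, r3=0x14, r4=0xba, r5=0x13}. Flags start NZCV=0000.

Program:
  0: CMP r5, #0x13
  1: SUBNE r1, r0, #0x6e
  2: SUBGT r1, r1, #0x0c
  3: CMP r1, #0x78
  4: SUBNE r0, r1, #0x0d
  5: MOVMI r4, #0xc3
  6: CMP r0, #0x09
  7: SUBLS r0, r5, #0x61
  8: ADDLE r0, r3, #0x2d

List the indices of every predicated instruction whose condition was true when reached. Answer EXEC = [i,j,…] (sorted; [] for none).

EXEC = [4,8]

0: ✓ CMP  NZCV=0110
1: · SUBNE
2: · SUBGT
3: ✓ CMP  NZCV=0011
4: ✓ SUBNE  r0←0xd5
5: · MOVMI
6: ✓ CMP  NZCV=1010
7: · SUBLS
8: ✓ ADDLE  r0←0x41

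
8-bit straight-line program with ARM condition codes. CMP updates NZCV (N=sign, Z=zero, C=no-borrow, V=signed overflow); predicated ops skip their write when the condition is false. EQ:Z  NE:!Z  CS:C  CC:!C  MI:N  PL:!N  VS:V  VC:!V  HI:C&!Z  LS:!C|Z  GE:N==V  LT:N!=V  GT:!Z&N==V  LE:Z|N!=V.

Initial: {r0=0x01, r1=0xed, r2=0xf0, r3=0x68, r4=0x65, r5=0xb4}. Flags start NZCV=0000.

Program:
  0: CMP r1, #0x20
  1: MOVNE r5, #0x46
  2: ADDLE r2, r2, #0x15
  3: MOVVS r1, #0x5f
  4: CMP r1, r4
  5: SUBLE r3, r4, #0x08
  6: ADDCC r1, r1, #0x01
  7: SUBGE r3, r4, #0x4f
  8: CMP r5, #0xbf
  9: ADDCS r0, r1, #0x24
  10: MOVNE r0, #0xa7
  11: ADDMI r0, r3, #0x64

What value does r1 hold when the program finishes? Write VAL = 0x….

0: ✓ CMP  NZCV=1010
1: ✓ MOVNE  r5←0x46
2: ✓ ADDLE  r2←0x05
3: · MOVVS
4: ✓ CMP  NZCV=1010
5: ✓ SUBLE  r3←0x5d
6: · ADDCC
7: · SUBGE
8: ✓ CMP  NZCV=1001
9: · ADDCS
10: ✓ MOVNE  r0←0xa7
11: ✓ ADDMI  r0←0xc1

VAL = 0xed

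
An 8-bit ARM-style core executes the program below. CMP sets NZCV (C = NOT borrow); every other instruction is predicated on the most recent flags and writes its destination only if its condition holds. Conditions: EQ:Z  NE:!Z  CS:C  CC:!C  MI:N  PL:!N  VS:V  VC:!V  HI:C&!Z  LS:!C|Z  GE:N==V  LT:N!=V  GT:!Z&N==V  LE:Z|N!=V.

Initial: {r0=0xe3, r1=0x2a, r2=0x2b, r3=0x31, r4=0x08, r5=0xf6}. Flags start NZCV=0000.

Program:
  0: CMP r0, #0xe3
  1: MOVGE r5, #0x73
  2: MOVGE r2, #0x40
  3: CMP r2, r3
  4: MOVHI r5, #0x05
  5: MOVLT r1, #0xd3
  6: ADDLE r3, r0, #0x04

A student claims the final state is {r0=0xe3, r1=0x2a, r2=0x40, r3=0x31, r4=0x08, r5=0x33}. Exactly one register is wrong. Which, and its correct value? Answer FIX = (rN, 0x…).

0: ✓ CMP  NZCV=0110
1: ✓ MOVGE  r5←0x73
2: ✓ MOVGE  r2←0x40
3: ✓ CMP  NZCV=0010
4: ✓ MOVHI  r5←0x05
5: · MOVLT
6: · ADDLE

FIX = (r5, 0x05)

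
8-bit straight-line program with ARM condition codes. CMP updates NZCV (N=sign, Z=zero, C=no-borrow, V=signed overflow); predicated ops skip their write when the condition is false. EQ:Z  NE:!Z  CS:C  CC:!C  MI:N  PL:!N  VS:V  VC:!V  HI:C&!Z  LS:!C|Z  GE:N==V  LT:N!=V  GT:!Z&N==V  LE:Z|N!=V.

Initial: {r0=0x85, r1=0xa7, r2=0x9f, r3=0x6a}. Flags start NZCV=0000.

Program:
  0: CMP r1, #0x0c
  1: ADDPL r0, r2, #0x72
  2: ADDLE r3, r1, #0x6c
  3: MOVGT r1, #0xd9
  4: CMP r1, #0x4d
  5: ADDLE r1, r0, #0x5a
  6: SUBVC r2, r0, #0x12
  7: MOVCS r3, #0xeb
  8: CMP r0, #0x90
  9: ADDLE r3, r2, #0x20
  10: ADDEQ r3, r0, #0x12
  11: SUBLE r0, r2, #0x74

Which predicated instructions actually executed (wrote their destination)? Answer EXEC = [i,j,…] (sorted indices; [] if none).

EXEC = [2,5,7,9,11]

0: ✓ CMP  NZCV=1010
1: · ADDPL
2: ✓ ADDLE  r3←0x13
3: · MOVGT
4: ✓ CMP  NZCV=0011
5: ✓ ADDLE  r1←0xdf
6: · SUBVC
7: ✓ MOVCS  r3←0xeb
8: ✓ CMP  NZCV=1000
9: ✓ ADDLE  r3←0xbf
10: · ADDEQ
11: ✓ SUBLE  r0←0x2b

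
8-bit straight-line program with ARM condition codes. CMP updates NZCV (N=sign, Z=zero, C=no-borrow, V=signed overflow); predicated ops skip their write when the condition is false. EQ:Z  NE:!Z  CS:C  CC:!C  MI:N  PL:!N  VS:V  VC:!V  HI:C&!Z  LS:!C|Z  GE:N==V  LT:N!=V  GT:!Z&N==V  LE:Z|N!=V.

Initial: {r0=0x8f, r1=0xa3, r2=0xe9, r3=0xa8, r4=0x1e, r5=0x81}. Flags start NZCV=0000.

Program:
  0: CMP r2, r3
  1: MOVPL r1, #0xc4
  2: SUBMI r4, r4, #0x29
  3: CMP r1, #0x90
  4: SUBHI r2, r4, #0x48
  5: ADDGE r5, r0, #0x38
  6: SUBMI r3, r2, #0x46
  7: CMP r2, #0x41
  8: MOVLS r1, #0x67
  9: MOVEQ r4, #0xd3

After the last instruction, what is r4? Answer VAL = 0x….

VAL = 0x1e

0: ✓ CMP  NZCV=0010
1: ✓ MOVPL  r1←0xc4
2: · SUBMI
3: ✓ CMP  NZCV=0010
4: ✓ SUBHI  r2←0xd6
5: ✓ ADDGE  r5←0xc7
6: · SUBMI
7: ✓ CMP  NZCV=1010
8: · MOVLS
9: · MOVEQ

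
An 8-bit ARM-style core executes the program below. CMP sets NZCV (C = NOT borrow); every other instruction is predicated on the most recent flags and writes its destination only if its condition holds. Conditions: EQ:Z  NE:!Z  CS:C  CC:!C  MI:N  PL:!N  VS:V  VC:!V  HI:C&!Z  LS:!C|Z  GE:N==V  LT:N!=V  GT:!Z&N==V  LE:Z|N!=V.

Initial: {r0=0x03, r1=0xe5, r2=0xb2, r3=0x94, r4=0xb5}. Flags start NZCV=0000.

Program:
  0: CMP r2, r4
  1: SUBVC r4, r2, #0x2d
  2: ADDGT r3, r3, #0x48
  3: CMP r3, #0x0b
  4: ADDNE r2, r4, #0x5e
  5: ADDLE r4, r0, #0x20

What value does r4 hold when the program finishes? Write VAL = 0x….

[0] flags=1000 → (cmp)
[1] flags=1000 VC?T → r4=0x85
[2] flags=1000 GT?F → skip
[3] flags=1010 → (cmp)
[4] flags=1010 NE?T → r2=0xe3
[5] flags=1010 LE?T → r4=0x23

VAL = 0x23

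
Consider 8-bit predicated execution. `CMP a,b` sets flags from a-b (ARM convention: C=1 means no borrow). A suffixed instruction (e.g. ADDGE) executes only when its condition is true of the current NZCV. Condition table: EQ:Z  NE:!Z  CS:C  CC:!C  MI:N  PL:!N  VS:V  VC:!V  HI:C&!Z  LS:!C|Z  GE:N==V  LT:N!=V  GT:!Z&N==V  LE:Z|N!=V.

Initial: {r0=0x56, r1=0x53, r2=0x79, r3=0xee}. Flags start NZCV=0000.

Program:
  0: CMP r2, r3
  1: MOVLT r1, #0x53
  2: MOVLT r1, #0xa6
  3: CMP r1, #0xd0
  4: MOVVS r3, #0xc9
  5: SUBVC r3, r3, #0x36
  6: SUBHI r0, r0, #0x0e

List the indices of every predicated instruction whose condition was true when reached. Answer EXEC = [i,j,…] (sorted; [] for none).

EXEC = [4]

0: ✓ CMP  NZCV=1001
1: · MOVLT
2: · MOVLT
3: ✓ CMP  NZCV=1001
4: ✓ MOVVS  r3←0xc9
5: · SUBVC
6: · SUBHI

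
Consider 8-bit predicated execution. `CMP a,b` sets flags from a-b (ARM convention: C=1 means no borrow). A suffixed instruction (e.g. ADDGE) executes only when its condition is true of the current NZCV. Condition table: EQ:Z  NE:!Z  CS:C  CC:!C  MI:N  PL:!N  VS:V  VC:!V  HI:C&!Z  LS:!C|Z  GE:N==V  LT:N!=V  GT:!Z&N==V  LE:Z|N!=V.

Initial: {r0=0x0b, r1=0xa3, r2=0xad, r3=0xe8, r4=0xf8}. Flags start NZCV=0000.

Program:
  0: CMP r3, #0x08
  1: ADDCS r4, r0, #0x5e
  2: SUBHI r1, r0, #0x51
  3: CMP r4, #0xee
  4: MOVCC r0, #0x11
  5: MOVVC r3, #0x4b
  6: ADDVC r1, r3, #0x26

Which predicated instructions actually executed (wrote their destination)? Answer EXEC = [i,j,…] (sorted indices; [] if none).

0: ✓ CMP  NZCV=1010
1: ✓ ADDCS  r4←0x69
2: ✓ SUBHI  r1←0xba
3: ✓ CMP  NZCV=0000
4: ✓ MOVCC  r0←0x11
5: ✓ MOVVC  r3←0x4b
6: ✓ ADDVC  r1←0x71

EXEC = [1,2,4,5,6]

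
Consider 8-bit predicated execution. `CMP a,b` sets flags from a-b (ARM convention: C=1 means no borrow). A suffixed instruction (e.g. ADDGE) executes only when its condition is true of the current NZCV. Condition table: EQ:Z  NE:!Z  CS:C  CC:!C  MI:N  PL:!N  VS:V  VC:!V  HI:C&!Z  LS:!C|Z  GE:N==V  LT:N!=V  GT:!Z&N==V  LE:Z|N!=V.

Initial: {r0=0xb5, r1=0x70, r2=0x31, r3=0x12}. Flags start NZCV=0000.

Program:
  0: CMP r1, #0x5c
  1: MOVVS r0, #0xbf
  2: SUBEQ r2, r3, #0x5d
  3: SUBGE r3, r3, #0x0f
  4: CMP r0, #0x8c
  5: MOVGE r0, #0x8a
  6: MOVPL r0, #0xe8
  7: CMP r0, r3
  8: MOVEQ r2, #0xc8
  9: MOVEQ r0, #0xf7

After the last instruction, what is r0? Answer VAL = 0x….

VAL = 0xe8

0: ✓ CMP  NZCV=0010
1: · MOVVS
2: · SUBEQ
3: ✓ SUBGE  r3←0x03
4: ✓ CMP  NZCV=0010
5: ✓ MOVGE  r0←0x8a
6: ✓ MOVPL  r0←0xe8
7: ✓ CMP  NZCV=1010
8: · MOVEQ
9: · MOVEQ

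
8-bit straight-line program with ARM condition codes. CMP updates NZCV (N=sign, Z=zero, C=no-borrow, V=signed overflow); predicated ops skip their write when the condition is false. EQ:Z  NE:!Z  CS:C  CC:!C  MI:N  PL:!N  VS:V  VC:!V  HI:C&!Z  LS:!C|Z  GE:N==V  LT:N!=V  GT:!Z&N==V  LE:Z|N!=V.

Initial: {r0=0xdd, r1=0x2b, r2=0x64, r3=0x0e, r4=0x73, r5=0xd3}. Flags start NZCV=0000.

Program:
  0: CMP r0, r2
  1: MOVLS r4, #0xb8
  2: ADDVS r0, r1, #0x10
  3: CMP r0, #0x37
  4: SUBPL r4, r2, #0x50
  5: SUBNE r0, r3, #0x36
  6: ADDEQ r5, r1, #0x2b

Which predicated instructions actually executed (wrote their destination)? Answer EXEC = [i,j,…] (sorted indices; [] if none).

EXEC = [2,4,5]

0: ✓ CMP  NZCV=0011
1: · MOVLS
2: ✓ ADDVS  r0←0x3b
3: ✓ CMP  NZCV=0010
4: ✓ SUBPL  r4←0x14
5: ✓ SUBNE  r0←0xd8
6: · ADDEQ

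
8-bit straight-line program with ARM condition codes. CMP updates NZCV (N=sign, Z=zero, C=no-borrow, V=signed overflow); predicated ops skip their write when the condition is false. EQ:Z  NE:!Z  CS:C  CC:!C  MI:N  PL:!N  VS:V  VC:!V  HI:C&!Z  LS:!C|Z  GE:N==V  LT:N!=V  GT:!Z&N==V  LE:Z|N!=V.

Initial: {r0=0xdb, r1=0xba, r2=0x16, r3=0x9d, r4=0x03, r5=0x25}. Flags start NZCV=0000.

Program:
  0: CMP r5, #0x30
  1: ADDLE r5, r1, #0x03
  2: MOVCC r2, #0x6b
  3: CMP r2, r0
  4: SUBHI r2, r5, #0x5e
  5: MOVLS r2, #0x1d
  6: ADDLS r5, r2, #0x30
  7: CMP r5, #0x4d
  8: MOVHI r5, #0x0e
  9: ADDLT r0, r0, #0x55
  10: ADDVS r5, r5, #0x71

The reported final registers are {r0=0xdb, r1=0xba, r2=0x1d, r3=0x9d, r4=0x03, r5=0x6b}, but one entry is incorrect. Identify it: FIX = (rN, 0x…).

FIX = (r5, 0x4d)

[0] flags=1000 → (cmp)
[1] flags=1000 LE?T → r5=0xbd
[2] flags=1000 CC?T → r2=0x6b
[3] flags=1001 → (cmp)
[4] flags=1001 HI?F → skip
[5] flags=1001 LS?T → r2=0x1d
[6] flags=1001 LS?T → r5=0x4d
[7] flags=0110 → (cmp)
[8] flags=0110 HI?F → skip
[9] flags=0110 LT?F → skip
[10] flags=0110 VS?F → skip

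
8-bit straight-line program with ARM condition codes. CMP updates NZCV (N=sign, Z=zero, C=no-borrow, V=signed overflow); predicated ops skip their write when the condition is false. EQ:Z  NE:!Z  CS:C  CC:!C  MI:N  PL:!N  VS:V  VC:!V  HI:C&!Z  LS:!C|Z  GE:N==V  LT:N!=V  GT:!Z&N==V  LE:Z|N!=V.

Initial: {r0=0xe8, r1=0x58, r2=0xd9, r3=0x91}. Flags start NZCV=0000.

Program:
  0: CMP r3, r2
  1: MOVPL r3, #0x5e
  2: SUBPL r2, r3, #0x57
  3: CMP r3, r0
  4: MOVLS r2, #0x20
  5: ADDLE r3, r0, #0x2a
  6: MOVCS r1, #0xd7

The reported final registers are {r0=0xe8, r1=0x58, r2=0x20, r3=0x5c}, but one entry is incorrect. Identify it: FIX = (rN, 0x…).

FIX = (r3, 0x12)

0: ✓ CMP  NZCV=1000
1: · MOVPL
2: · SUBPL
3: ✓ CMP  NZCV=1000
4: ✓ MOVLS  r2←0x20
5: ✓ ADDLE  r3←0x12
6: · MOVCS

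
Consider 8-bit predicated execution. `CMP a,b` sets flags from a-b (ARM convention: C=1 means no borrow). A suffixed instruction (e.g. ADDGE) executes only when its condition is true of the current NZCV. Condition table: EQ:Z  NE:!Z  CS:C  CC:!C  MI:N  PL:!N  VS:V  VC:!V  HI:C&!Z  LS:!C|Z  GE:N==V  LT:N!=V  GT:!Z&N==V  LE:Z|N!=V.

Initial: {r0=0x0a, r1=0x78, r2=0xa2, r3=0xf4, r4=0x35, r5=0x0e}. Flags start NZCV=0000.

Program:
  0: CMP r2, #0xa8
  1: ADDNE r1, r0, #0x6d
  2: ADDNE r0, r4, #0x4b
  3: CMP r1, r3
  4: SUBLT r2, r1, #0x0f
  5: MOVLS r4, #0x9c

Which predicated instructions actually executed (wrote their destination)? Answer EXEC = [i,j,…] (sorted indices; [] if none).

EXEC = [1,2,5]

0: ✓ CMP  NZCV=1000
1: ✓ ADDNE  r1←0x77
2: ✓ ADDNE  r0←0x80
3: ✓ CMP  NZCV=1001
4: · SUBLT
5: ✓ MOVLS  r4←0x9c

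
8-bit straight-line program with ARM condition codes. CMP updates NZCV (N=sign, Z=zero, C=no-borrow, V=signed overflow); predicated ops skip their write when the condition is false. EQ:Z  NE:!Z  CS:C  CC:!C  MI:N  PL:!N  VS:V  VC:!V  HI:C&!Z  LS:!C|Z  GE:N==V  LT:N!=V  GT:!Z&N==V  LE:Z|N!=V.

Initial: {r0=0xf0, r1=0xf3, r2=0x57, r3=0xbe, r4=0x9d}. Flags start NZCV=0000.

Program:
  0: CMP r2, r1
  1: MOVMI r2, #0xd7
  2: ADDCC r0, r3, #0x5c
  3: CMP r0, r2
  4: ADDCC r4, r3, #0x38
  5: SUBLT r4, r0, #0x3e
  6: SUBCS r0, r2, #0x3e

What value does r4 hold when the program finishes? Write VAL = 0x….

VAL = 0xdc

[0] flags=0000 → (cmp)
[1] flags=0000 MI?F → skip
[2] flags=0000 CC?T → r0=0x1a
[3] flags=1000 → (cmp)
[4] flags=1000 CC?T → r4=0xf6
[5] flags=1000 LT?T → r4=0xdc
[6] flags=1000 CS?F → skip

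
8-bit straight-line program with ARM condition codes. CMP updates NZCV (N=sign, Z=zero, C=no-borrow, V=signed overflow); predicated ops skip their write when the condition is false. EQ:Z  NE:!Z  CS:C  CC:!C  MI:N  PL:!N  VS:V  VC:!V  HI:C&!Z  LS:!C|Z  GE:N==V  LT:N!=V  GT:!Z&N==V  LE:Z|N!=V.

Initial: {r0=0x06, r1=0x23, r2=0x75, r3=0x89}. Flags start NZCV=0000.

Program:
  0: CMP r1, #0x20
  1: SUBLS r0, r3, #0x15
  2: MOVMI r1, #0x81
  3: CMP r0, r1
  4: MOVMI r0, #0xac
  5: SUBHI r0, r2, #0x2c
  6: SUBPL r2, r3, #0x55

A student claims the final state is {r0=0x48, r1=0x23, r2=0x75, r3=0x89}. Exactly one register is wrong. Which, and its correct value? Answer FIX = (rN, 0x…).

FIX = (r0, 0xac)

[0] flags=0010 → (cmp)
[1] flags=0010 LS?F → skip
[2] flags=0010 MI?F → skip
[3] flags=1000 → (cmp)
[4] flags=1000 MI?T → r0=0xac
[5] flags=1000 HI?F → skip
[6] flags=1000 PL?F → skip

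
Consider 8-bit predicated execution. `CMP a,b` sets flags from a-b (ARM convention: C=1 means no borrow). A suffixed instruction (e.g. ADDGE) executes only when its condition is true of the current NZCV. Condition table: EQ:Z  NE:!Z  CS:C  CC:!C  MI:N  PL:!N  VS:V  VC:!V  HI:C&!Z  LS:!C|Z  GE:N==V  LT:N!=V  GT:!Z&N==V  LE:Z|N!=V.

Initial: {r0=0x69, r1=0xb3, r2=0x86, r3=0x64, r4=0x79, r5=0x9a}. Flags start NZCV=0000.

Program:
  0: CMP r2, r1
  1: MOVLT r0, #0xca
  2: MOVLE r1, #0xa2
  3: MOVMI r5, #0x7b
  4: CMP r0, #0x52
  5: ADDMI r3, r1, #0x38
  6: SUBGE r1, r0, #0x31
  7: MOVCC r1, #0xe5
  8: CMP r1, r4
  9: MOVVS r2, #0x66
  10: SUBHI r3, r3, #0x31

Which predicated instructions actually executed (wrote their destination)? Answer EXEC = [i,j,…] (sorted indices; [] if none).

[0] flags=1000 → (cmp)
[1] flags=1000 LT?T → r0=0xca
[2] flags=1000 LE?T → r1=0xa2
[3] flags=1000 MI?T → r5=0x7b
[4] flags=0011 → (cmp)
[5] flags=0011 MI?F → skip
[6] flags=0011 GE?F → skip
[7] flags=0011 CC?F → skip
[8] flags=0011 → (cmp)
[9] flags=0011 VS?T → r2=0x66
[10] flags=0011 HI?T → r3=0x33

EXEC = [1,2,3,9,10]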